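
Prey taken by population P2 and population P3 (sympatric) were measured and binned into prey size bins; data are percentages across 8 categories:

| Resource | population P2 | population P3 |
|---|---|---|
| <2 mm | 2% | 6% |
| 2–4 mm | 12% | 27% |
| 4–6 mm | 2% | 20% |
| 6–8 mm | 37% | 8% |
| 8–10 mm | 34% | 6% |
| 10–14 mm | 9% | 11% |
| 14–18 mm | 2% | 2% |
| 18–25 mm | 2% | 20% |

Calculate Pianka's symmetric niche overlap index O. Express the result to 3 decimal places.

Convert percentages to proportions (divide by 100).
Σ p₁ᵢp₂ᵢ = 0.0012 + 0.0324 + 0.0040 + 0.0296 + 0.0204 + 0.0099 + 0.0004 + 0.0040 = 0.1019
Σp_1ᵢ² = 0.02² + 0.12² + 0.02² + 0.37² + 0.34² + 0.09² + 0.02² + 0.02² = 0.0004 + 0.0144 + 0.0004 + 0.1369 + 0.1156 + 0.0081 + 0.0004 + 0.0004 = 0.2766
Σp_2ᵢ² = 0.06² + 0.27² + 0.20² + 0.08² + 0.06² + 0.11² + 0.02² + 0.20² = 0.0036 + 0.0729 + 0.0400 + 0.0064 + 0.0036 + 0.0121 + 0.0004 + 0.0400 = 0.1790
O = 0.1019 / √(0.2766 × 0.1790) = 0.1019 / 0.222512 = 0.45795

0.458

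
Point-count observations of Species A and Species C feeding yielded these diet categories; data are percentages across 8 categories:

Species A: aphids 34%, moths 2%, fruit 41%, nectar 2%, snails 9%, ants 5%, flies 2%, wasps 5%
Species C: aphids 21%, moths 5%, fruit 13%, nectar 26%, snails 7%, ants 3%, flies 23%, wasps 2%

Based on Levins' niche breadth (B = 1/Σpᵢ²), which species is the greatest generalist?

Species C

Convert percentages to proportions (divide by 100).
Σp_Aᵢ² = 0.34² + 0.02² + 0.41² + 0.02² + 0.09² + 0.05² + 0.02² + 0.05² = 0.1156 + 0.0004 + 0.1681 + 0.0004 + 0.0081 + 0.0025 + 0.0004 + 0.0025 = 0.2980
B_A = 1 / 0.2980 = 3.3557
Σp_Cᵢ² = 0.21² + 0.05² + 0.13² + 0.26² + 0.07² + 0.03² + 0.23² + 0.02² = 0.0441 + 0.0025 + 0.0169 + 0.0676 + 0.0049 + 0.0009 + 0.0529 + 0.0004 = 0.1902
B_C = 1 / 0.1902 = 5.2576
Highest B → broadest niche (most generalist): Species C (B = 5.26).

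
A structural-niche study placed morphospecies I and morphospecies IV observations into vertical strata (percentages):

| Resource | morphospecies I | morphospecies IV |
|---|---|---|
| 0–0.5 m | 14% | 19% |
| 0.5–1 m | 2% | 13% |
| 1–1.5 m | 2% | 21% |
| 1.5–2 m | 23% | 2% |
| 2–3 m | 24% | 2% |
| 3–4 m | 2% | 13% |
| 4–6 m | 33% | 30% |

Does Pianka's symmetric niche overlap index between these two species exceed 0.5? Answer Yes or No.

Yes

Convert percentages to proportions (divide by 100).
Σ p₁ᵢp₂ᵢ = 0.0266 + 0.0026 + 0.0042 + 0.0046 + 0.0048 + 0.0026 + 0.0990 = 0.1444
Σp_1ᵢ² = 0.14² + 0.02² + 0.02² + 0.23² + 0.24² + 0.02² + 0.33² = 0.0196 + 0.0004 + 0.0004 + 0.0529 + 0.0576 + 0.0004 + 0.1089 = 0.2402
Σp_2ᵢ² = 0.19² + 0.13² + 0.21² + 0.02² + 0.02² + 0.13² + 0.30² = 0.0361 + 0.0169 + 0.0441 + 0.0004 + 0.0004 + 0.0169 + 0.0900 = 0.2048
O = 0.1444 / √(0.2402 × 0.2048) = 0.1444 / 0.22179 = 0.6511
O = 0.6511 > 0.5 → Yes.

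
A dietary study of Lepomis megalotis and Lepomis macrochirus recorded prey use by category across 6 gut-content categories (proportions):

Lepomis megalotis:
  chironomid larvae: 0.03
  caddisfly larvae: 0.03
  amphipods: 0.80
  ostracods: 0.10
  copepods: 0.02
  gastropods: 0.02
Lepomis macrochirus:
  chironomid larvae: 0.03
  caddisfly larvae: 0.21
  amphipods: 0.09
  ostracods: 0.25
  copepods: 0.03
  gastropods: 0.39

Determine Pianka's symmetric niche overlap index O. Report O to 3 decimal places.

Σ p₁ᵢp₂ᵢ = 0.0009 + 0.0063 + 0.0720 + 0.0250 + 0.0006 + 0.0078 = 0.1126
Σp_1ᵢ² = 0.03² + 0.03² + 0.80² + 0.10² + 0.02² + 0.02² = 0.0009 + 0.0009 + 0.6400 + 0.0100 + 0.0004 + 0.0004 = 0.6526
Σp_2ᵢ² = 0.03² + 0.21² + 0.09² + 0.25² + 0.03² + 0.39² = 0.0009 + 0.0441 + 0.0081 + 0.0625 + 0.0009 + 0.1521 = 0.2686
O = 0.1126 / √(0.6526 × 0.2686) = 0.1126 / 0.418675 = 0.26894

0.269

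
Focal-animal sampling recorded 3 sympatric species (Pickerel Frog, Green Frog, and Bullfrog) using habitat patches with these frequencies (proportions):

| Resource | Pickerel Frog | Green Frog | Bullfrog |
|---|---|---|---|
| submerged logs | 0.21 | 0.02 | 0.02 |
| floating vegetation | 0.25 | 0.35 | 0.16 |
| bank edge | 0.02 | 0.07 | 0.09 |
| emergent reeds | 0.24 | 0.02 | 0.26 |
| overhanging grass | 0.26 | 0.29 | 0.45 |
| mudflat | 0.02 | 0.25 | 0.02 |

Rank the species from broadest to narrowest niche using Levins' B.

Σp_Pickᵢ² = 0.21² + 0.25² + 0.02² + 0.24² + 0.26² + 0.02² = 0.0441 + 0.0625 + 0.0004 + 0.0576 + 0.0676 + 0.0004 = 0.2326
B_Pick = 1 / 0.2326 = 4.2992
Σp_Greeᵢ² = 0.02² + 0.35² + 0.07² + 0.02² + 0.29² + 0.25² = 0.0004 + 0.1225 + 0.0049 + 0.0004 + 0.0841 + 0.0625 = 0.2748
B_Gree = 1 / 0.2748 = 3.6390
Σp_Bullᵢ² = 0.02² + 0.16² + 0.09² + 0.26² + 0.45² + 0.02² = 0.0004 + 0.0256 + 0.0081 + 0.0676 + 0.2025 + 0.0004 = 0.3046
B_Bull = 1 / 0.3046 = 3.2830
Ranking by B (broadest → narrowest): Pickerel Frog (4.30) > Green Frog (3.64) > Bullfrog (3.28)

Pickerel Frog > Green Frog > Bullfrog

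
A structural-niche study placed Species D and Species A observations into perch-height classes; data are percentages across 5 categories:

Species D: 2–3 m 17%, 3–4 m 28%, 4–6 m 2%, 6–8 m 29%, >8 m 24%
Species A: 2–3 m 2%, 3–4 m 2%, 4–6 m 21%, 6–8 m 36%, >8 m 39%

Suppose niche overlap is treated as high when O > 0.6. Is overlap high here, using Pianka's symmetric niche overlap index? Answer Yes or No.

Yes

Convert percentages to proportions (divide by 100).
Σ p₁ᵢp₂ᵢ = 0.0034 + 0.0056 + 0.0042 + 0.1044 + 0.0936 = 0.2112
Σp_1ᵢ² = 0.17² + 0.28² + 0.02² + 0.29² + 0.24² = 0.0289 + 0.0784 + 0.0004 + 0.0841 + 0.0576 = 0.2494
Σp_2ᵢ² = 0.02² + 0.02² + 0.21² + 0.36² + 0.39² = 0.0004 + 0.0004 + 0.0441 + 0.1296 + 0.1521 = 0.3266
O = 0.2112 / √(0.2494 × 0.3266) = 0.2112 / 0.28540 = 0.7400
O = 0.7400 > 0.6 → Yes.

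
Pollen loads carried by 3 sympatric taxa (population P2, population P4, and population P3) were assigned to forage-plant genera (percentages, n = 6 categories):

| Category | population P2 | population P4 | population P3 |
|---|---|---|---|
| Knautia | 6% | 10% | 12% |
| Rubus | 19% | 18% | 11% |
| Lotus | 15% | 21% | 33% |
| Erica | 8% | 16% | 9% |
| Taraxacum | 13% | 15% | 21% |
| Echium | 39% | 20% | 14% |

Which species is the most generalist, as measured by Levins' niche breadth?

population P4

Convert percentages to proportions (divide by 100).
Σp_P2ᵢ² = 0.06² + 0.19² + 0.15² + 0.08² + 0.13² + 0.39² = 0.0036 + 0.0361 + 0.0225 + 0.0064 + 0.0169 + 0.1521 = 0.2376
B_P2 = 1 / 0.2376 = 4.2088
Σp_P4ᵢ² = 0.10² + 0.18² + 0.21² + 0.16² + 0.15² + 0.20² = 0.0100 + 0.0324 + 0.0441 + 0.0256 + 0.0225 + 0.0400 = 0.1746
B_P4 = 1 / 0.1746 = 5.7274
Σp_P3ᵢ² = 0.12² + 0.11² + 0.33² + 0.09² + 0.21² + 0.14² = 0.0144 + 0.0121 + 0.1089 + 0.0081 + 0.0441 + 0.0196 = 0.2072
B_P3 = 1 / 0.2072 = 4.8263
Highest B → broadest niche (most generalist): population P4 (B = 5.73).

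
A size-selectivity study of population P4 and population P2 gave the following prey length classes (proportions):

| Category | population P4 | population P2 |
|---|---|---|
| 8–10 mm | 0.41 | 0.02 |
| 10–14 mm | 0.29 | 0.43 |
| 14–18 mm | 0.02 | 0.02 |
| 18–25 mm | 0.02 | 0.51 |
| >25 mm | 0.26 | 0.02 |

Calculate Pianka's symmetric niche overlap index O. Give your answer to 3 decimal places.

0.393

Σ p₁ᵢp₂ᵢ = 0.0082 + 0.1247 + 0.0004 + 0.0102 + 0.0052 = 0.1487
Σp_1ᵢ² = 0.41² + 0.29² + 0.02² + 0.02² + 0.26² = 0.1681 + 0.0841 + 0.0004 + 0.0004 + 0.0676 = 0.3206
Σp_2ᵢ² = 0.02² + 0.43² + 0.02² + 0.51² + 0.02² = 0.0004 + 0.1849 + 0.0004 + 0.2601 + 0.0004 = 0.4462
O = 0.1487 / √(0.3206 × 0.4462) = 0.1487 / 0.378222 = 0.39316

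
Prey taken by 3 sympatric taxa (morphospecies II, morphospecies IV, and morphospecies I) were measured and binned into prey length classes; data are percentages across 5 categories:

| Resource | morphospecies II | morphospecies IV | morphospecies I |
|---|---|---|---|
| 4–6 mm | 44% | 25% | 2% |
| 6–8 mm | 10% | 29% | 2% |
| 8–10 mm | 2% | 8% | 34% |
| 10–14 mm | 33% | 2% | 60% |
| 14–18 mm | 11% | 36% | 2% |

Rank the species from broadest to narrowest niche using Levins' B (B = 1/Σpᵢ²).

morphospecies IV > morphospecies II > morphospecies I

Convert percentages to proportions (divide by 100).
Σp_IIᵢ² = 0.44² + 0.10² + 0.02² + 0.33² + 0.11² = 0.1936 + 0.0100 + 0.0004 + 0.1089 + 0.0121 = 0.3250
B_II = 1 / 0.3250 = 3.0769
Σp_IVᵢ² = 0.25² + 0.29² + 0.08² + 0.02² + 0.36² = 0.0625 + 0.0841 + 0.0064 + 0.0004 + 0.1296 = 0.2830
B_IV = 1 / 0.2830 = 3.5336
Σp_Iᵢ² = 0.02² + 0.02² + 0.34² + 0.60² + 0.02² = 0.0004 + 0.0004 + 0.1156 + 0.3600 + 0.0004 = 0.4768
B_I = 1 / 0.4768 = 2.0973
Ranking by B (broadest → narrowest): morphospecies IV (3.53) > morphospecies II (3.08) > morphospecies I (2.10)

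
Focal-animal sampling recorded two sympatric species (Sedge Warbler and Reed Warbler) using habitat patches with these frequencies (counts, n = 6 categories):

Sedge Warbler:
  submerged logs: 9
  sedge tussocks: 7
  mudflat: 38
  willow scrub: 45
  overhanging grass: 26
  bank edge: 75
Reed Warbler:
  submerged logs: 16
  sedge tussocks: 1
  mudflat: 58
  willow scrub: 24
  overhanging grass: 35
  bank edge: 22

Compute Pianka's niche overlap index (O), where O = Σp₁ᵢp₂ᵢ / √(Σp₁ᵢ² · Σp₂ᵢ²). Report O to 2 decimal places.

0.78

Proportions for Sedge Warbler (n=200): 9/200=0.0450, 7/200=0.0350, 38/200=0.1900, 45/200=0.2250, 26/200=0.1300, 75/200=0.3750
Proportions for Reed Warbler (n=156): 16/156=0.1026, 1/156=0.0064, 58/156=0.3718, 24/156=0.1538, 35/156=0.2244, 22/156=0.1410
Σ p₁ᵢp₂ᵢ = 0.004617 + 0.000224 + 0.070642 + 0.034605 + 0.029172 + 0.052875 = 0.192135
Σp_1ᵢ² = 0.0450² + 0.0350² + 0.1900² + 0.2250² + 0.1300² + 0.3750² = 0.002025 + 0.001225 + 0.036100 + 0.050625 + 0.016900 + 0.140625 = 0.247500
Σp_2ᵢ² = 0.1026² + 0.0064² + 0.3718² + 0.1538² + 0.2244² + 0.1410² = 0.010527 + 0.000041 + 0.138235 + 0.023654 + 0.050355 + 0.019881 = 0.242693
O = 0.192135 / √(0.247500 × 0.242693) = 0.192135 / 0.2450847 = 0.7840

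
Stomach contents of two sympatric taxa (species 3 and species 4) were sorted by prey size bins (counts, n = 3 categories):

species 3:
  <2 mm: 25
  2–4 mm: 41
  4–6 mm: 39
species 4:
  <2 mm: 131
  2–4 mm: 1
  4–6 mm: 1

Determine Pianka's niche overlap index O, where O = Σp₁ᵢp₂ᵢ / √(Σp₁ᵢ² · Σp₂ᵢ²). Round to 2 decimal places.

0.41

Proportions for species 3 (n=105): 25/105=0.2381, 41/105=0.3905, 39/105=0.3714
Proportions for species 4 (n=133): 131/133=0.9850, 1/133=0.0075, 1/133=0.0075
Σ p₁ᵢp₂ᵢ = 0.234529 + 0.002929 + 0.002786 = 0.240244
Σp_1ᵢ² = 0.2381² + 0.3905² + 0.3714² = 0.056692 + 0.152490 + 0.137938 = 0.347120
Σp_2ᵢ² = 0.9850² + 0.0075² + 0.0075² = 0.970225 + 0.000056 + 0.000056 = 0.970337
O = 0.240244 / √(0.347120 × 0.970337) = 0.240244 / 0.5803649 = 0.4140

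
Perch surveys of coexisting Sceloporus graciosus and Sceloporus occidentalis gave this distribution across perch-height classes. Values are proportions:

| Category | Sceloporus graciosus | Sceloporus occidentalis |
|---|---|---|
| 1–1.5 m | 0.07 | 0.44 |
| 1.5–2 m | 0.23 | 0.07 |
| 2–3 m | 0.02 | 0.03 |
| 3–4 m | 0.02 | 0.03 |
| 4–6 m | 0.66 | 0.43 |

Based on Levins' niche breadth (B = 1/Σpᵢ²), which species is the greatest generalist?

Σp_gracᵢ² = 0.07² + 0.23² + 0.02² + 0.02² + 0.66² = 0.0049 + 0.0529 + 0.0004 + 0.0004 + 0.4356 = 0.4942
B_grac = 1 / 0.4942 = 2.0235
Σp_occiᵢ² = 0.44² + 0.07² + 0.03² + 0.03² + 0.43² = 0.1936 + 0.0049 + 0.0009 + 0.0009 + 0.1849 = 0.3852
B_occi = 1 / 0.3852 = 2.5961
Highest B → broadest niche (most generalist): Sceloporus occidentalis (B = 2.60).

Sceloporus occidentalis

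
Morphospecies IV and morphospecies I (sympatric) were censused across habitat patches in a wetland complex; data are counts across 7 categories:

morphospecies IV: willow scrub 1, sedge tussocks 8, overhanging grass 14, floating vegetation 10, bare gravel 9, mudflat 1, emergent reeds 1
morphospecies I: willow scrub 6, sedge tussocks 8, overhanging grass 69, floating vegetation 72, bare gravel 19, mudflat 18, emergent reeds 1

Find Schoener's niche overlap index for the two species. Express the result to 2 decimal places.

0.74

Proportions for morphospecies IV (n=44): 1/44=0.0227, 8/44=0.1818, 14/44=0.3182, 10/44=0.2273, 9/44=0.2045, 1/44=0.0227, 1/44=0.0227
Proportions for morphospecies I (n=193): 6/193=0.0311, 8/193=0.0415, 69/193=0.3575, 72/193=0.3731, 19/193=0.0984, 18/193=0.0933, 1/193=0.0052
Σ|p₁ᵢ − p₂ᵢ| = 0.0084 + 0.1403 + 0.0393 + 0.1458 + 0.1061 + 0.0706 + 0.0175 = 0.5280
D = 1 − ½ × 0.5280 = 1 − 0.26400 = 0.73600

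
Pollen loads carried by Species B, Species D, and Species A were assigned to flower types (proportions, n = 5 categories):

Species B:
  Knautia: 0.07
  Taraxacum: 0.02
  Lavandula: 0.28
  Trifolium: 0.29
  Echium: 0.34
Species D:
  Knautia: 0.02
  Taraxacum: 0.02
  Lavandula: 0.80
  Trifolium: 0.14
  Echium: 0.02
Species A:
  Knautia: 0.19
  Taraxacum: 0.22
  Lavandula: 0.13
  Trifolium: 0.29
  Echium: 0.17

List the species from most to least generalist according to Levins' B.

Species A > Species B > Species D

Σp_Bᵢ² = 0.07² + 0.02² + 0.28² + 0.29² + 0.34² = 0.0049 + 0.0004 + 0.0784 + 0.0841 + 0.1156 = 0.2834
B_B = 1 / 0.2834 = 3.5286
Σp_Dᵢ² = 0.02² + 0.02² + 0.80² + 0.14² + 0.02² = 0.0004 + 0.0004 + 0.6400 + 0.0196 + 0.0004 = 0.6608
B_D = 1 / 0.6608 = 1.5133
Σp_Aᵢ² = 0.19² + 0.22² + 0.13² + 0.29² + 0.17² = 0.0361 + 0.0484 + 0.0169 + 0.0841 + 0.0289 = 0.2144
B_A = 1 / 0.2144 = 4.6642
Ranking by B (broadest → narrowest): Species A (4.66) > Species B (3.53) > Species D (1.51)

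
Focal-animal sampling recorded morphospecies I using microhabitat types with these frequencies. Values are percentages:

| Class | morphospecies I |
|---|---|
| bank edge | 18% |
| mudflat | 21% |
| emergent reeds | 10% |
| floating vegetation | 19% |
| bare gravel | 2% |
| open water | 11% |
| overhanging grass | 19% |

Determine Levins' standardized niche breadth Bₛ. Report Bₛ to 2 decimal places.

Convert percentages to proportions (divide by 100).
Σpᵢ² = 0.18² + 0.21² + 0.10² + 0.19² + 0.02² + 0.11² + 0.19² = 0.0324 + 0.0441 + 0.0100 + 0.0361 + 0.0004 + 0.0121 + 0.0361 = 0.1712
B = 1 / 0.1712 = 5.8411
Bₛ = (B − 1)/(n − 1) = (5.8411 − 1)/(7 − 1) = 4.8411/6 = 0.8069

0.81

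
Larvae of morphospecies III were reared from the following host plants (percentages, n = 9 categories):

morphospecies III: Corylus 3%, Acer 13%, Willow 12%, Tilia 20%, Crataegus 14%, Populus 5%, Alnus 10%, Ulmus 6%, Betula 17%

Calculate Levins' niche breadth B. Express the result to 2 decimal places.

7.31

Convert percentages to proportions (divide by 100).
Σpᵢ² = 0.03² + 0.13² + 0.12² + 0.20² + 0.14² + 0.05² + 0.10² + 0.06² + 0.17² = 0.0009 + 0.0169 + 0.0144 + 0.0400 + 0.0196 + 0.0025 + 0.0100 + 0.0036 + 0.0289 = 0.1368
B = 1 / 0.1368 = 7.3099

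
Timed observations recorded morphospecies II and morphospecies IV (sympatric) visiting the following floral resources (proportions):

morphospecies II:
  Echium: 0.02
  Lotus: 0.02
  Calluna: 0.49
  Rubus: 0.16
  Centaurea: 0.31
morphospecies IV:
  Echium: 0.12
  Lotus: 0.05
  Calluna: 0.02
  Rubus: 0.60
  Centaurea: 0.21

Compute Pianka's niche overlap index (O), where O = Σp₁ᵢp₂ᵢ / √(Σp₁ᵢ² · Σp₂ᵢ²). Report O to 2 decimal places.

0.45

Σ p₁ᵢp₂ᵢ = 0.0024 + 0.0010 + 0.0098 + 0.0960 + 0.0651 = 0.1743
Σp_1ᵢ² = 0.02² + 0.02² + 0.49² + 0.16² + 0.31² = 0.0004 + 0.0004 + 0.2401 + 0.0256 + 0.0961 = 0.3626
Σp_2ᵢ² = 0.12² + 0.05² + 0.02² + 0.60² + 0.21² = 0.0144 + 0.0025 + 0.0004 + 0.3600 + 0.0441 = 0.4214
O = 0.1743 / √(0.3626 × 0.4214) = 0.1743 / 0.39090 = 0.4459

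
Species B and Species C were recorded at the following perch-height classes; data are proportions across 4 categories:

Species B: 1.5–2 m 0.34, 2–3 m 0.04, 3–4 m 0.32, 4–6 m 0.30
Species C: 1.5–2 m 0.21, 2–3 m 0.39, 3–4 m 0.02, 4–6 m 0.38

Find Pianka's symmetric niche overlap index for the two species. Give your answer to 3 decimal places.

Σ p₁ᵢp₂ᵢ = 0.0714 + 0.0156 + 0.0064 + 0.1140 = 0.2074
Σp_1ᵢ² = 0.34² + 0.04² + 0.32² + 0.30² = 0.1156 + 0.0016 + 0.1024 + 0.0900 = 0.3096
Σp_2ᵢ² = 0.21² + 0.39² + 0.02² + 0.38² = 0.0441 + 0.1521 + 0.0004 + 0.1444 = 0.3410
O = 0.2074 / √(0.3096 × 0.3410) = 0.2074 / 0.324921 = 0.63831

0.638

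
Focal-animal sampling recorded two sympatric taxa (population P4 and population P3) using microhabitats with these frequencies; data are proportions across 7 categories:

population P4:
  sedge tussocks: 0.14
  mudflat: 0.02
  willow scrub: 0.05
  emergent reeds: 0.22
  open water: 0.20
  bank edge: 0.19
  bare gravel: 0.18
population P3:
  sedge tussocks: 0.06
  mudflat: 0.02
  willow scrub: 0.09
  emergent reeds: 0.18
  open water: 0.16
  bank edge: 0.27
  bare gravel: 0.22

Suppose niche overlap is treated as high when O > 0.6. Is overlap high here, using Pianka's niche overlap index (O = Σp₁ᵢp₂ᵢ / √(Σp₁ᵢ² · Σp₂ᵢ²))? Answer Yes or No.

Yes

Σ p₁ᵢp₂ᵢ = 0.0084 + 0.0004 + 0.0045 + 0.0396 + 0.0320 + 0.0513 + 0.0396 = 0.1758
Σp_1ᵢ² = 0.14² + 0.02² + 0.05² + 0.22² + 0.20² + 0.19² + 0.18² = 0.0196 + 0.0004 + 0.0025 + 0.0484 + 0.0400 + 0.0361 + 0.0324 = 0.1794
Σp_2ᵢ² = 0.06² + 0.02² + 0.09² + 0.18² + 0.16² + 0.27² + 0.22² = 0.0036 + 0.0004 + 0.0081 + 0.0324 + 0.0256 + 0.0729 + 0.0484 = 0.1914
O = 0.1758 / √(0.1794 × 0.1914) = 0.1758 / 0.18530 = 0.9487
O = 0.9487 > 0.6 → Yes.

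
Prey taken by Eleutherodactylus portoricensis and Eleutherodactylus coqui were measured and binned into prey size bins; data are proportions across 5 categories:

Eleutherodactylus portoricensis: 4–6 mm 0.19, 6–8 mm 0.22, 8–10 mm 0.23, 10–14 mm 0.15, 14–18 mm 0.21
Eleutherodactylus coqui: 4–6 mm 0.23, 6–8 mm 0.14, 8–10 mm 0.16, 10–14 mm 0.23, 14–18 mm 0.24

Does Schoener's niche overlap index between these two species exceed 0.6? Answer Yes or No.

Σ|p₁ᵢ − p₂ᵢ| = 0.04 + 0.08 + 0.07 + 0.08 + 0.03 = 0.30
D = 1 − ½ × 0.30 = 1 − 0.150 = 0.8500
D = 0.8500 > 0.6 → Yes.

Yes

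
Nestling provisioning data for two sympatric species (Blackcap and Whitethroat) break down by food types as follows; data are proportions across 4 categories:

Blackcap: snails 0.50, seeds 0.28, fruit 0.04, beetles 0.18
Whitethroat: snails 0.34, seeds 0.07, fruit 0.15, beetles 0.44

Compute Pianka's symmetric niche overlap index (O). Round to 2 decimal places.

Σ p₁ᵢp₂ᵢ = 0.1700 + 0.0196 + 0.0060 + 0.0792 = 0.2748
Σp_1ᵢ² = 0.50² + 0.28² + 0.04² + 0.18² = 0.2500 + 0.0784 + 0.0016 + 0.0324 = 0.3624
Σp_2ᵢ² = 0.34² + 0.07² + 0.15² + 0.44² = 0.1156 + 0.0049 + 0.0225 + 0.1936 = 0.3366
O = 0.2748 / √(0.3624 × 0.3366) = 0.2748 / 0.34926 = 0.7868

0.79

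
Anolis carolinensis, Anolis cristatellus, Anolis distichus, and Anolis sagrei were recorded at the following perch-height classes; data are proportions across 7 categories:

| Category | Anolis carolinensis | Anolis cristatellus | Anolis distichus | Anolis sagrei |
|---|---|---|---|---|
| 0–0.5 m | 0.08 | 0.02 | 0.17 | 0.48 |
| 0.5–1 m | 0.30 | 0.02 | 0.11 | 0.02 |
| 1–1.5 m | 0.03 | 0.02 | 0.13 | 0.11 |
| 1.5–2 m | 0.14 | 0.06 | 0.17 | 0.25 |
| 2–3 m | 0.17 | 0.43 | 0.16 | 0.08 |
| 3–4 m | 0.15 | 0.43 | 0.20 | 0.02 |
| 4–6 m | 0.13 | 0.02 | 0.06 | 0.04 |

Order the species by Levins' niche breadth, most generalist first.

Σp_caroᵢ² = 0.08² + 0.30² + 0.03² + 0.14² + 0.17² + 0.15² + 0.13² = 0.0064 + 0.0900 + 0.0009 + 0.0196 + 0.0289 + 0.0225 + 0.0169 = 0.1852
B_caro = 1 / 0.1852 = 5.3996
Σp_crisᵢ² = 0.02² + 0.02² + 0.02² + 0.06² + 0.43² + 0.43² + 0.02² = 0.0004 + 0.0004 + 0.0004 + 0.0036 + 0.1849 + 0.1849 + 0.0004 = 0.3750
B_cris = 1 / 0.3750 = 2.6667
Σp_distᵢ² = 0.17² + 0.11² + 0.13² + 0.17² + 0.16² + 0.20² + 0.06² = 0.0289 + 0.0121 + 0.0169 + 0.0289 + 0.0256 + 0.0400 + 0.0036 = 0.1560
B_dist = 1 / 0.1560 = 6.4103
Σp_sagrᵢ² = 0.48² + 0.02² + 0.11² + 0.25² + 0.08² + 0.02² + 0.04² = 0.2304 + 0.0004 + 0.0121 + 0.0625 + 0.0064 + 0.0004 + 0.0016 = 0.3138
B_sagr = 1 / 0.3138 = 3.1867
Ranking by B (broadest → narrowest): Anolis distichus (6.41) > Anolis carolinensis (5.40) > Anolis sagrei (3.19) > Anolis cristatellus (2.67)

Anolis distichus > Anolis carolinensis > Anolis sagrei > Anolis cristatellus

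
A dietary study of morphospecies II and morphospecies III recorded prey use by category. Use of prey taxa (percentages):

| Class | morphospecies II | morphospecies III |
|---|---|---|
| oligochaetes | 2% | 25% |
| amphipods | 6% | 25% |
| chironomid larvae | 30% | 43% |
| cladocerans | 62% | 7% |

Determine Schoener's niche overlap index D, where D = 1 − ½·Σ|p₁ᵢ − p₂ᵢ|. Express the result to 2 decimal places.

Convert percentages to proportions (divide by 100).
Σ|p₁ᵢ − p₂ᵢ| = 0.23 + 0.19 + 0.13 + 0.55 = 1.10
D = 1 − ½ × 1.10 = 1 − 0.550 = 0.4500

0.45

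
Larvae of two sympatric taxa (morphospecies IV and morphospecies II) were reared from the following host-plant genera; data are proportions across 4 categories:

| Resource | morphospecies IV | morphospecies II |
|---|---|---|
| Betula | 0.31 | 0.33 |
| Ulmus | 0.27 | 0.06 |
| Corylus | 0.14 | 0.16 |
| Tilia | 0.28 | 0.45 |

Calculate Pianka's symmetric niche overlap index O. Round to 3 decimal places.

0.885

Σ p₁ᵢp₂ᵢ = 0.1023 + 0.0162 + 0.0224 + 0.1260 = 0.2669
Σp_1ᵢ² = 0.31² + 0.27² + 0.14² + 0.28² = 0.0961 + 0.0729 + 0.0196 + 0.0784 = 0.2670
Σp_2ᵢ² = 0.33² + 0.06² + 0.16² + 0.45² = 0.1089 + 0.0036 + 0.0256 + 0.2025 = 0.3406
O = 0.2669 / √(0.2670 × 0.3406) = 0.2669 / 0.301563 = 0.88506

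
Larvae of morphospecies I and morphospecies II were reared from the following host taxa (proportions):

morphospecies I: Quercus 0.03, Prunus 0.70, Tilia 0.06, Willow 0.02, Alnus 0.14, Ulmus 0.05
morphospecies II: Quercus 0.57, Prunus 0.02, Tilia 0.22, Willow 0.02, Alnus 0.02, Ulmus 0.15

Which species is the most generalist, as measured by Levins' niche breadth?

Σp_Iᵢ² = 0.03² + 0.70² + 0.06² + 0.02² + 0.14² + 0.05² = 0.0009 + 0.4900 + 0.0036 + 0.0004 + 0.0196 + 0.0025 = 0.5170
B_I = 1 / 0.5170 = 1.9342
Σp_IIᵢ² = 0.57² + 0.02² + 0.22² + 0.02² + 0.02² + 0.15² = 0.3249 + 0.0004 + 0.0484 + 0.0004 + 0.0004 + 0.0225 = 0.3970
B_II = 1 / 0.3970 = 2.5189
Highest B → broadest niche (most generalist): morphospecies II (B = 2.52).

morphospecies II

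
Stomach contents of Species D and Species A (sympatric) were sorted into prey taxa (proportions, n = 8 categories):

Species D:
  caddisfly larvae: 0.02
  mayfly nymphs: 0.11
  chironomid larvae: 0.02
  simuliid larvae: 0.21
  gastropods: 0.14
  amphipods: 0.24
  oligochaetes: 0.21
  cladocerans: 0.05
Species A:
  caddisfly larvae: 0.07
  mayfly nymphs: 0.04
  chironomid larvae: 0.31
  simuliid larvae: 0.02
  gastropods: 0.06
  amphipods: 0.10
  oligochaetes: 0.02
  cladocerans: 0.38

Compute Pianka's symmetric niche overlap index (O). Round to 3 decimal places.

Σ p₁ᵢp₂ᵢ = 0.0014 + 0.0044 + 0.0062 + 0.0042 + 0.0084 + 0.0240 + 0.0042 + 0.0190 = 0.0718
Σp_1ᵢ² = 0.02² + 0.11² + 0.02² + 0.21² + 0.14² + 0.24² + 0.21² + 0.05² = 0.0004 + 0.0121 + 0.0004 + 0.0441 + 0.0196 + 0.0576 + 0.0441 + 0.0025 = 0.1808
Σp_2ᵢ² = 0.07² + 0.04² + 0.31² + 0.02² + 0.06² + 0.10² + 0.02² + 0.38² = 0.0049 + 0.0016 + 0.0961 + 0.0004 + 0.0036 + 0.0100 + 0.0004 + 0.1444 = 0.2614
O = 0.0718 / √(0.1808 × 0.2614) = 0.0718 / 0.217396 = 0.33027

0.330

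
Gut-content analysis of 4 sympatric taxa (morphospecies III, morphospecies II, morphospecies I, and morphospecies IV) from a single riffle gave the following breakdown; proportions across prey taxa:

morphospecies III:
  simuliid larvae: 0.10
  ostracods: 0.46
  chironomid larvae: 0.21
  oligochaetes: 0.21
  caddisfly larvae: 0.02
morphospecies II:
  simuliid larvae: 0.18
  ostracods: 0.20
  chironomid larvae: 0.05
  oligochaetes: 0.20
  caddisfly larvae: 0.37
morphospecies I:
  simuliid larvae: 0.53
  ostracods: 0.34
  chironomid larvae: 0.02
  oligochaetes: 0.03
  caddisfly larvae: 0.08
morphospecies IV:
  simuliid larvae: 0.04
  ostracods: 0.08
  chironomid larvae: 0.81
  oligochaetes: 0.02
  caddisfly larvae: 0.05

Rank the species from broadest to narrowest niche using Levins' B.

Σp_IIIᵢ² = 0.10² + 0.46² + 0.21² + 0.21² + 0.02² = 0.0100 + 0.2116 + 0.0441 + 0.0441 + 0.0004 = 0.3102
B_III = 1 / 0.3102 = 3.2237
Σp_IIᵢ² = 0.18² + 0.20² + 0.05² + 0.20² + 0.37² = 0.0324 + 0.0400 + 0.0025 + 0.0400 + 0.1369 = 0.2518
B_II = 1 / 0.2518 = 3.9714
Σp_Iᵢ² = 0.53² + 0.34² + 0.02² + 0.03² + 0.08² = 0.2809 + 0.1156 + 0.0004 + 0.0009 + 0.0064 = 0.4042
B_I = 1 / 0.4042 = 2.4740
Σp_IVᵢ² = 0.04² + 0.08² + 0.81² + 0.02² + 0.05² = 0.0016 + 0.0064 + 0.6561 + 0.0004 + 0.0025 = 0.6670
B_IV = 1 / 0.6670 = 1.4993
Ranking by B (broadest → narrowest): morphospecies II (3.97) > morphospecies III (3.22) > morphospecies I (2.47) > morphospecies IV (1.50)

morphospecies II > morphospecies III > morphospecies I > morphospecies IV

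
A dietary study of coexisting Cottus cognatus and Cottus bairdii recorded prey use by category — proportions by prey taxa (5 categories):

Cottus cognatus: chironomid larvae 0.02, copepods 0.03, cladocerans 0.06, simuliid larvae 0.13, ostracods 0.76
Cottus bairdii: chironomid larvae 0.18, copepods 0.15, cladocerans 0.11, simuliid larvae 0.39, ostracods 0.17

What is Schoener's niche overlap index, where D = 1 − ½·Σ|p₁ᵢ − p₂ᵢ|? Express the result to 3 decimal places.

0.410

Σ|p₁ᵢ − p₂ᵢ| = 0.16 + 0.12 + 0.05 + 0.26 + 0.59 = 1.18
D = 1 − ½ × 1.18 = 1 − 0.590 = 0.41000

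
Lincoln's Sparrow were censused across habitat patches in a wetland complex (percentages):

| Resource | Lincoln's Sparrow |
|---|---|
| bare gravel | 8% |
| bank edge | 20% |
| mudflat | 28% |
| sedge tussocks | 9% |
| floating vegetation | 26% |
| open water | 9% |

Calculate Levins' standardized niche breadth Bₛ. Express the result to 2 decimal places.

0.76

Convert percentages to proportions (divide by 100).
Σpᵢ² = 0.08² + 0.20² + 0.28² + 0.09² + 0.26² + 0.09² = 0.0064 + 0.0400 + 0.0784 + 0.0081 + 0.0676 + 0.0081 = 0.2086
B = 1 / 0.2086 = 4.7939
Bₛ = (B − 1)/(n − 1) = (4.7939 − 1)/(6 − 1) = 3.7939/5 = 0.7588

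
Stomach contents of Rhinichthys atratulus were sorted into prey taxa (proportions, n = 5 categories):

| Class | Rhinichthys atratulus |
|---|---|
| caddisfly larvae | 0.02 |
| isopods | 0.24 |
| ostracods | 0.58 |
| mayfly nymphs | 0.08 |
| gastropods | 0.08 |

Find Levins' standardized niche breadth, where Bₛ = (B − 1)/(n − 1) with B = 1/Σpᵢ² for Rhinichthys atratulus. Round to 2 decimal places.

0.36

Σpᵢ² = 0.02² + 0.24² + 0.58² + 0.08² + 0.08² = 0.0004 + 0.0576 + 0.3364 + 0.0064 + 0.0064 = 0.4072
B = 1 / 0.4072 = 2.4558
Bₛ = (B − 1)/(n − 1) = (2.4558 − 1)/(5 − 1) = 1.4558/4 = 0.3640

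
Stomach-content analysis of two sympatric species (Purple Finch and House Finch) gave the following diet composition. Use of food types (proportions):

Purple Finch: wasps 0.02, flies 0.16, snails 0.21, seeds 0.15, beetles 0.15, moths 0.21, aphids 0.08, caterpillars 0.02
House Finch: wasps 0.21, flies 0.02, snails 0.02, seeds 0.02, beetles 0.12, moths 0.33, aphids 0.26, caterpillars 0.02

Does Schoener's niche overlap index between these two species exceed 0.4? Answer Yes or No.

Σ|p₁ᵢ − p₂ᵢ| = 0.19 + 0.14 + 0.19 + 0.13 + 0.03 + 0.12 + 0.18 + 0.00 = 0.98
D = 1 − ½ × 0.98 = 1 − 0.490 = 0.5100
D = 0.5100 > 0.4 → Yes.

Yes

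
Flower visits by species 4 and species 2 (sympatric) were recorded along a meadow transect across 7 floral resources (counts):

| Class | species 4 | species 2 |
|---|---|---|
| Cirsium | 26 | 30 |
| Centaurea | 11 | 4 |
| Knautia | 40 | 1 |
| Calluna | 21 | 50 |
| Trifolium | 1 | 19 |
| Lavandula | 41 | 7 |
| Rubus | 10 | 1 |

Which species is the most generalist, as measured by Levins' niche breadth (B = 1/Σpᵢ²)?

Proportions for species 4 (n=150): 26/150=0.1733, 11/150=0.0733, 40/150=0.2667, 21/150=0.1400, 1/150=0.0067, 41/150=0.2733, 10/150=0.0667
Proportions for species 2 (n=112): 30/112=0.2679, 4/112=0.0357, 1/112=0.0089, 50/112=0.4464, 19/112=0.1696, 7/112=0.0625, 1/112=0.0089
Σp_4ᵢ² = 0.1733² + 0.0733² + 0.2667² + 0.1400² + 0.0067² + 0.2733² + 0.0667² = 0.030033 + 0.005373 + 0.071129 + 0.019600 + 0.000045 + 0.074693 + 0.004449 = 0.205322
B_4 = 1 / 0.205322 = 4.8704
Σp_2ᵢ² = 0.2679² + 0.0357² + 0.0089² + 0.4464² + 0.1696² + 0.0625² + 0.0089² = 0.071770 + 0.001274 + 0.000079 + 0.199273 + 0.028764 + 0.003906 + 0.000079 = 0.305145
B_2 = 1 / 0.305145 = 3.2771
Highest B → broadest niche (most generalist): species 4 (B = 4.87).

species 4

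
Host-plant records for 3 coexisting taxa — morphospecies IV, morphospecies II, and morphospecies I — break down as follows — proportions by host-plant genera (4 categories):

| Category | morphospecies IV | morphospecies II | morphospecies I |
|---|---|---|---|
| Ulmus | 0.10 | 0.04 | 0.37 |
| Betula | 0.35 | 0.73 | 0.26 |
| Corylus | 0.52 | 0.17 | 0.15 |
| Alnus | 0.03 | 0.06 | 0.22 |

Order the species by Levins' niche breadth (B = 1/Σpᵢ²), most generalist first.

Σp_IVᵢ² = 0.10² + 0.35² + 0.52² + 0.03² = 0.0100 + 0.1225 + 0.2704 + 0.0009 = 0.4038
B_IV = 1 / 0.4038 = 2.4765
Σp_IIᵢ² = 0.04² + 0.73² + 0.17² + 0.06² = 0.0016 + 0.5329 + 0.0289 + 0.0036 = 0.5670
B_II = 1 / 0.5670 = 1.7637
Σp_Iᵢ² = 0.37² + 0.26² + 0.15² + 0.22² = 0.1369 + 0.0676 + 0.0225 + 0.0484 = 0.2754
B_I = 1 / 0.2754 = 3.6311
Ranking by B (broadest → narrowest): morphospecies I (3.63) > morphospecies IV (2.48) > morphospecies II (1.76)

morphospecies I > morphospecies IV > morphospecies II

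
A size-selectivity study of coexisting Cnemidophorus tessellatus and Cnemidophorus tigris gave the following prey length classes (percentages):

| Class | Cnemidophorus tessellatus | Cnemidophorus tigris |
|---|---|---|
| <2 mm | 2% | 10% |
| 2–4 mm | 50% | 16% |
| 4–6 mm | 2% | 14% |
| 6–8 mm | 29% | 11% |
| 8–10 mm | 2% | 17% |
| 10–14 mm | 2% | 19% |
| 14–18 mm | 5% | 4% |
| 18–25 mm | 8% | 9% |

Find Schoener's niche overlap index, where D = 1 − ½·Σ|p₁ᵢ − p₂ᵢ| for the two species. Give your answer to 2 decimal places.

Convert percentages to proportions (divide by 100).
Σ|p₁ᵢ − p₂ᵢ| = 0.08 + 0.34 + 0.12 + 0.18 + 0.15 + 0.17 + 0.01 + 0.01 = 1.06
D = 1 − ½ × 1.06 = 1 − 0.530 = 0.4700

0.47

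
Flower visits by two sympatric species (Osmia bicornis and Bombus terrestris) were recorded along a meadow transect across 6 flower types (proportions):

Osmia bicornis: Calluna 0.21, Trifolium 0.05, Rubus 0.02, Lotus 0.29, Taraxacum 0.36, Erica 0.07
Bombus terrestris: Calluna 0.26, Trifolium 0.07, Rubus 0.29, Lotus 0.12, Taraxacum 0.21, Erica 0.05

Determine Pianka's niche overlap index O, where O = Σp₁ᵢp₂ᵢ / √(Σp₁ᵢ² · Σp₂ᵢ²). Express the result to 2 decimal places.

Σ p₁ᵢp₂ᵢ = 0.0546 + 0.0035 + 0.0058 + 0.0348 + 0.0756 + 0.0035 = 0.1778
Σp_1ᵢ² = 0.21² + 0.05² + 0.02² + 0.29² + 0.36² + 0.07² = 0.0441 + 0.0025 + 0.0004 + 0.0841 + 0.1296 + 0.0049 = 0.2656
Σp_2ᵢ² = 0.26² + 0.07² + 0.29² + 0.12² + 0.21² + 0.05² = 0.0676 + 0.0049 + 0.0841 + 0.0144 + 0.0441 + 0.0025 = 0.2176
O = 0.1778 / √(0.2656 × 0.2176) = 0.1778 / 0.24040 = 0.7396

0.74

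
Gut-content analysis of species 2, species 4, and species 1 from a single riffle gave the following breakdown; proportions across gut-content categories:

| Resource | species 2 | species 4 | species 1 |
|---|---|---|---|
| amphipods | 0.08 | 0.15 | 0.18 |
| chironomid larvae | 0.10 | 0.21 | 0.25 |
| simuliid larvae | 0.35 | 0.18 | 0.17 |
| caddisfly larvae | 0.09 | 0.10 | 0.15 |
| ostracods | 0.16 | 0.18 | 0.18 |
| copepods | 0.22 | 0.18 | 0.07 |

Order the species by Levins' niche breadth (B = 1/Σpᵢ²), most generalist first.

species 4 > species 1 > species 2

Σp_2ᵢ² = 0.08² + 0.10² + 0.35² + 0.09² + 0.16² + 0.22² = 0.0064 + 0.0100 + 0.1225 + 0.0081 + 0.0256 + 0.0484 = 0.2210
B_2 = 1 / 0.2210 = 4.5249
Σp_4ᵢ² = 0.15² + 0.21² + 0.18² + 0.10² + 0.18² + 0.18² = 0.0225 + 0.0441 + 0.0324 + 0.0100 + 0.0324 + 0.0324 = 0.1738
B_4 = 1 / 0.1738 = 5.7537
Σp_1ᵢ² = 0.18² + 0.25² + 0.17² + 0.15² + 0.18² + 0.07² = 0.0324 + 0.0625 + 0.0289 + 0.0225 + 0.0324 + 0.0049 = 0.1836
B_1 = 1 / 0.1836 = 5.4466
Ranking by B (broadest → narrowest): species 4 (5.75) > species 1 (5.45) > species 2 (4.52)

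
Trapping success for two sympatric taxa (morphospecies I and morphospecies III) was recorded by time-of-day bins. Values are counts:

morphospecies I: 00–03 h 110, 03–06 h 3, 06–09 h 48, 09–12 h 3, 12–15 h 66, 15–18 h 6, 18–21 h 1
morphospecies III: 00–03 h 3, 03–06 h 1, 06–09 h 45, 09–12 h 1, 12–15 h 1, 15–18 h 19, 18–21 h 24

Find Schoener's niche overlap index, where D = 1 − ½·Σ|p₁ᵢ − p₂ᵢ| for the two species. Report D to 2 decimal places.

Proportions for morphospecies I (n=237): 110/237=0.4641, 3/237=0.0127, 48/237=0.2025, 3/237=0.0127, 66/237=0.2785, 6/237=0.0253, 1/237=0.0042
Proportions for morphospecies III (n=94): 3/94=0.0319, 1/94=0.0106, 45/94=0.4787, 1/94=0.0106, 1/94=0.0106, 19/94=0.2021, 24/94=0.2553
Σ|p₁ᵢ − p₂ᵢ| = 0.4322 + 0.0021 + 0.2762 + 0.0021 + 0.2679 + 0.1768 + 0.2511 = 1.4084
D = 1 − ½ × 1.4084 = 1 − 0.70420 = 0.29580

0.30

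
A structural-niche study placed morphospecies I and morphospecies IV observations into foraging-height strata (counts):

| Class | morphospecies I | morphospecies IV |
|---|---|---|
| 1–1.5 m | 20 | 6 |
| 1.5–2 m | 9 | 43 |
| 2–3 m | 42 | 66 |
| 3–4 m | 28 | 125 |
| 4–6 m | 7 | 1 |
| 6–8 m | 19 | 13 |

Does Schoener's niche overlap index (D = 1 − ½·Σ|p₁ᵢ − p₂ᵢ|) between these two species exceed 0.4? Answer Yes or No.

Yes

Proportions for morphospecies I (n=125): 20/125=0.1600, 9/125=0.0720, 42/125=0.3360, 28/125=0.2240, 7/125=0.0560, 19/125=0.1520
Proportions for morphospecies IV (n=254): 6/254=0.0236, 43/254=0.1693, 66/254=0.2598, 125/254=0.4921, 1/254=0.0039, 13/254=0.0512
Σ|p₁ᵢ − p₂ᵢ| = 0.1364 + 0.0973 + 0.0762 + 0.2681 + 0.0521 + 0.1008 = 0.7309
D = 1 − ½ × 0.7309 = 1 − 0.36545 = 0.63455
D = 0.63455 > 0.4 → Yes.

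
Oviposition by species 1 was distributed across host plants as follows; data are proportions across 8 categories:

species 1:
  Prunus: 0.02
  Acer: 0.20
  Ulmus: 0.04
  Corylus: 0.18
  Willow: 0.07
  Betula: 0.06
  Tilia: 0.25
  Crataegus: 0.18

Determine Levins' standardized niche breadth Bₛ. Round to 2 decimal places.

Σpᵢ² = 0.02² + 0.20² + 0.04² + 0.18² + 0.07² + 0.06² + 0.25² + 0.18² = 0.0004 + 0.0400 + 0.0016 + 0.0324 + 0.0049 + 0.0036 + 0.0625 + 0.0324 = 0.1778
B = 1 / 0.1778 = 5.6243
Bₛ = (B − 1)/(n − 1) = (5.6243 − 1)/(8 − 1) = 4.6243/7 = 0.6606

0.66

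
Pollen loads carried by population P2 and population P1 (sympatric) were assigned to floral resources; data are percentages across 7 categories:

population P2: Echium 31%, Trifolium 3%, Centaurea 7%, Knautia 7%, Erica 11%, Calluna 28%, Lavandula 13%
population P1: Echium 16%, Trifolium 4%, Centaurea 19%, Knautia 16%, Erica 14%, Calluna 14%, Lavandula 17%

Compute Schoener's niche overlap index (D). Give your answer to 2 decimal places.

0.71

Convert percentages to proportions (divide by 100).
Σ|p₁ᵢ − p₂ᵢ| = 0.15 + 0.01 + 0.12 + 0.09 + 0.03 + 0.14 + 0.04 = 0.58
D = 1 − ½ × 0.58 = 1 − 0.290 = 0.7100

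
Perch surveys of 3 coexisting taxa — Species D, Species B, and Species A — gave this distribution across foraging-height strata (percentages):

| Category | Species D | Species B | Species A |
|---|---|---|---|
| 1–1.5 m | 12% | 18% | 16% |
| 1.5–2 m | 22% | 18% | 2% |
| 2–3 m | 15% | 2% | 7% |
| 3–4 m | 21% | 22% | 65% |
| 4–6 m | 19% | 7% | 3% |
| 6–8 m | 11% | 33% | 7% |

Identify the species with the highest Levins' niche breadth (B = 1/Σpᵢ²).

Convert percentages to proportions (divide by 100).
Σp_Dᵢ² = 0.12² + 0.22² + 0.15² + 0.21² + 0.19² + 0.11² = 0.0144 + 0.0484 + 0.0225 + 0.0441 + 0.0361 + 0.0121 = 0.1776
B_D = 1 / 0.1776 = 5.6306
Σp_Bᵢ² = 0.18² + 0.18² + 0.02² + 0.22² + 0.07² + 0.33² = 0.0324 + 0.0324 + 0.0004 + 0.0484 + 0.0049 + 0.1089 = 0.2274
B_B = 1 / 0.2274 = 4.3975
Σp_Aᵢ² = 0.16² + 0.02² + 0.07² + 0.65² + 0.03² + 0.07² = 0.0256 + 0.0004 + 0.0049 + 0.4225 + 0.0009 + 0.0049 = 0.4592
B_A = 1 / 0.4592 = 2.1777
Highest B → broadest niche (most generalist): Species D (B = 5.63).

Species D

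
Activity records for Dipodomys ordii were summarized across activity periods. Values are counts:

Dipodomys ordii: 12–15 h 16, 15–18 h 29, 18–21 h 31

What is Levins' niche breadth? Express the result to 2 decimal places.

2.81

Proportions for Dipodomys ordii (n=76): 16/76=0.2105, 29/76=0.3816, 31/76=0.4079
Σpᵢ² = 0.2105² + 0.3816² + 0.4079² = 0.044310 + 0.145619 + 0.166382 = 0.356311
B = 1 / 0.356311 = 2.8065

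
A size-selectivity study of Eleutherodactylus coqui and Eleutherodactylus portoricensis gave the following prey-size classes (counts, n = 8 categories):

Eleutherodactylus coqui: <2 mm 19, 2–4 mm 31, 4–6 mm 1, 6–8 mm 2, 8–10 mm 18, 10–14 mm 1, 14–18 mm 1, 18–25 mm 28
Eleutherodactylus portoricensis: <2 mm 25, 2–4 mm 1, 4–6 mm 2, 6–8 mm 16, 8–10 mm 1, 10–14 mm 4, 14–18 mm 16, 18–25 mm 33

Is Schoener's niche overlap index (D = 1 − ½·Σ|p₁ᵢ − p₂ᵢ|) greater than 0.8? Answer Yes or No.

Proportions for Eleutherodactylus coqui (n=101): 19/101=0.1881, 31/101=0.3069, 1/101=0.0099, 2/101=0.0198, 18/101=0.1782, 1/101=0.0099, 1/101=0.0099, 28/101=0.2772
Proportions for Eleutherodactylus portoricensis (n=98): 25/98=0.2551, 1/98=0.0102, 2/98=0.0204, 16/98=0.1633, 1/98=0.0102, 4/98=0.0408, 16/98=0.1633, 33/98=0.3367
Σ|p₁ᵢ − p₂ᵢ| = 0.0670 + 0.2967 + 0.0105 + 0.1435 + 0.1680 + 0.0309 + 0.1534 + 0.0595 = 0.9295
D = 1 − ½ × 0.9295 = 1 − 0.46475 = 0.53525
D = 0.53525 < 0.8 → No.

No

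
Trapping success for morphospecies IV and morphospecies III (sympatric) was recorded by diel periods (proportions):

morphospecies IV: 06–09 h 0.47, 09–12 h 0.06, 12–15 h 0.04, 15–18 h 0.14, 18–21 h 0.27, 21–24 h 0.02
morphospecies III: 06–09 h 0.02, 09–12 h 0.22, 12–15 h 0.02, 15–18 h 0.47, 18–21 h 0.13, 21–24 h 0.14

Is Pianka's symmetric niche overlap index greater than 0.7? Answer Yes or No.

Σ p₁ᵢp₂ᵢ = 0.0094 + 0.0132 + 0.0008 + 0.0658 + 0.0351 + 0.0028 = 0.1271
Σp_1ᵢ² = 0.47² + 0.06² + 0.04² + 0.14² + 0.27² + 0.02² = 0.2209 + 0.0036 + 0.0016 + 0.0196 + 0.0729 + 0.0004 = 0.3190
Σp_2ᵢ² = 0.02² + 0.22² + 0.02² + 0.47² + 0.13² + 0.14² = 0.0004 + 0.0484 + 0.0004 + 0.2209 + 0.0169 + 0.0196 = 0.3066
O = 0.1271 / √(0.3190 × 0.3066) = 0.1271 / 0.31274 = 0.4064
O = 0.4064 < 0.7 → No.

No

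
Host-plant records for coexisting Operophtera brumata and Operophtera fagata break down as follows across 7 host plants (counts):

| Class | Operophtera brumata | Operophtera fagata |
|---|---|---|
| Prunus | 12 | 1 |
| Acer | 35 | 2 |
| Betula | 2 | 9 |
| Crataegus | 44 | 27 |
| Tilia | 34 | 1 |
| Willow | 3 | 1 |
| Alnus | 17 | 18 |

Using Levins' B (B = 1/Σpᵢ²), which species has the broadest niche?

Proportions for Operophtera brumata (n=147): 12/147=0.0816, 35/147=0.2381, 2/147=0.0136, 44/147=0.2993, 34/147=0.2313, 3/147=0.0204, 17/147=0.1156
Proportions for Operophtera fagata (n=59): 1/59=0.0169, 2/59=0.0339, 9/59=0.1525, 27/59=0.4576, 1/59=0.0169, 1/59=0.0169, 18/59=0.3051
Σp_brumᵢ² = 0.0816² + 0.2381² + 0.0136² + 0.2993² + 0.2313² + 0.0204² + 0.1156² = 0.006659 + 0.056692 + 0.000185 + 0.089580 + 0.053500 + 0.000416 + 0.013363 = 0.220395
B_brum = 1 / 0.220395 = 4.5373
Σp_fagaᵢ² = 0.0169² + 0.0339² + 0.1525² + 0.4576² + 0.0169² + 0.0169² + 0.3051² = 0.000286 + 0.001149 + 0.023256 + 0.209398 + 0.000286 + 0.000286 + 0.093086 = 0.327747
B_faga = 1 / 0.327747 = 3.0511
Highest B → broadest niche (most generalist): Operophtera brumata (B = 4.54).

Operophtera brumata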